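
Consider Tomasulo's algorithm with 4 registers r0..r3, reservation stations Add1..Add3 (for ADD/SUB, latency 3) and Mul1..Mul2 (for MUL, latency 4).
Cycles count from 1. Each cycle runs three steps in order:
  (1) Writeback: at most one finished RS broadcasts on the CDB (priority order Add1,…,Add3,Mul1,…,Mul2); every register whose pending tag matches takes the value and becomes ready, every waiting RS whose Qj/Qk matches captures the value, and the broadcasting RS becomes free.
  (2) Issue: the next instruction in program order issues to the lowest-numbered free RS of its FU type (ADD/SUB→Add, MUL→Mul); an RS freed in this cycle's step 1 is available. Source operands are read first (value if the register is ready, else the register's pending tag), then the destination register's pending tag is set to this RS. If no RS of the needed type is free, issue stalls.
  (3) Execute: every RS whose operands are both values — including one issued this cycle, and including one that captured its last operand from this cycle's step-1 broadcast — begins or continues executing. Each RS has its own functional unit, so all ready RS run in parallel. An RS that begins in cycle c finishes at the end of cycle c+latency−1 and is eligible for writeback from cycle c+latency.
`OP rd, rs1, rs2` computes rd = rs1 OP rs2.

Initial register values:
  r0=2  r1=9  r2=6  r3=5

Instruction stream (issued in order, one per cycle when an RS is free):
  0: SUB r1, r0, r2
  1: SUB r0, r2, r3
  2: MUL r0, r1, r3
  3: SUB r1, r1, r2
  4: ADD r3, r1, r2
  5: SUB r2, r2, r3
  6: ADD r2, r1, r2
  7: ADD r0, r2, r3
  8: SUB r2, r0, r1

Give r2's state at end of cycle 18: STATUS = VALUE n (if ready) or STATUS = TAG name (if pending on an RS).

STATUS = TAG Add3

  c1: issue SUB r1<-Add1  regs: r0:2,r1:Add1,r2:6,r3:5
  c2: issue SUB r0<-Add2  regs: r0:Add2,r1:Add1,r2:6,r3:5
  c3: issue MUL r0<-Mul1  regs: r0:Mul1,r1:Add1,r2:6,r3:5
  c4: CDB Add1=-4; issue SUB r1<-Add1  regs: r0:Mul1,r1:Add1,r2:6,r3:5
  c5: CDB Add2=1; issue ADD r3<-Add2  regs: r0:Mul1,r1:Add1,r2:6,r3:Add2
  c6: issue SUB r2<-Add3  regs: r0:Mul1,r1:Add1,r2:Add3,r3:Add2
  c7: CDB Add1=-10; issue ADD r2<-Add1  regs: r0:Mul1,r1:-10,r2:Add1,r3:Add2
  c8: CDB Mul1=-20; stall  regs: r0:-20,r1:-10,r2:Add1,r3:Add2
  c9: stall  regs: r0:-20,r1:-10,r2:Add1,r3:Add2
  c10: CDB Add2=-4; issue ADD r0<-Add2  regs: r0:Add2,r1:-10,r2:Add1,r3:-4
  c11: stall  regs: r0:Add2,r1:-10,r2:Add1,r3:-4
  c12: stall  regs: r0:Add2,r1:-10,r2:Add1,r3:-4
  c13: CDB Add3=10; issue SUB r2<-Add3  regs: r0:Add2,r1:-10,r2:Add3,r3:-4
  c14: -  regs: r0:Add2,r1:-10,r2:Add3,r3:-4
  c15: -  regs: r0:Add2,r1:-10,r2:Add3,r3:-4
  c16: CDB Add1=0  regs: r0:Add2,r1:-10,r2:Add3,r3:-4
  c17: -  regs: r0:Add2,r1:-10,r2:Add3,r3:-4
  c18: -  regs: r0:Add2,r1:-10,r2:Add3,r3:-4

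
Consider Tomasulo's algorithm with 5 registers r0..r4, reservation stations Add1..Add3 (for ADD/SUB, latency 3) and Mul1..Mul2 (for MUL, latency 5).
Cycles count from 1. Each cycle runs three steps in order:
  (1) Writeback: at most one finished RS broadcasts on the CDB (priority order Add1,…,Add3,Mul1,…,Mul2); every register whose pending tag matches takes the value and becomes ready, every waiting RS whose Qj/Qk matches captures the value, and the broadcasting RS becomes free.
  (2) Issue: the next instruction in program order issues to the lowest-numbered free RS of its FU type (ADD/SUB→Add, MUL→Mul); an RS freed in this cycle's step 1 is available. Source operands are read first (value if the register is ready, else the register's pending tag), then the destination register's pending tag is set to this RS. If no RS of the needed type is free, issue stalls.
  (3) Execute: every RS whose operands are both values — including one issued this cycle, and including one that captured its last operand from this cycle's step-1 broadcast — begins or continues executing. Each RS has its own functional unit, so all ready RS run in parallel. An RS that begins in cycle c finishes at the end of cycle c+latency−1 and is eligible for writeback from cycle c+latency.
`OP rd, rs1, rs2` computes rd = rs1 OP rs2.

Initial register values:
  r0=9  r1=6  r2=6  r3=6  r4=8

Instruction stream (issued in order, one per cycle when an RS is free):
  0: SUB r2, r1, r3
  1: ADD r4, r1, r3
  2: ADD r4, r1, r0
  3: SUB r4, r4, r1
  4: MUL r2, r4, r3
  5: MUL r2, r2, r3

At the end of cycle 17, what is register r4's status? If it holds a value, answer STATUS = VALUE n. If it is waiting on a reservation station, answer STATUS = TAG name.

cycle 1: issue SUB r2<-Add1 // r0:9,r1:6,r2:Add1,r3:6,r4:8
cycle 2: issue ADD r4<-Add2 // r0:9,r1:6,r2:Add1,r3:6,r4:Add2
cycle 3: issue ADD r4<-Add3 // r0:9,r1:6,r2:Add1,r3:6,r4:Add3
cycle 4: CDB Add1=0; issue SUB r4<-Add1 // r0:9,r1:6,r2:0,r3:6,r4:Add1
cycle 5: CDB Add2=12; issue MUL r2<-Mul1 // r0:9,r1:6,r2:Mul1,r3:6,r4:Add1
cycle 6: CDB Add3=15; issue MUL r2<-Mul2 // r0:9,r1:6,r2:Mul2,r3:6,r4:Add1
cycle 7: - // r0:9,r1:6,r2:Mul2,r3:6,r4:Add1
cycle 8: - // r0:9,r1:6,r2:Mul2,r3:6,r4:Add1
cycle 9: CDB Add1=9 // r0:9,r1:6,r2:Mul2,r3:6,r4:9
cycle 10: - // r0:9,r1:6,r2:Mul2,r3:6,r4:9
cycle 11: - // r0:9,r1:6,r2:Mul2,r3:6,r4:9
cycle 12: - // r0:9,r1:6,r2:Mul2,r3:6,r4:9
cycle 13: - // r0:9,r1:6,r2:Mul2,r3:6,r4:9
cycle 14: CDB Mul1=54 // r0:9,r1:6,r2:Mul2,r3:6,r4:9
cycle 15: - // r0:9,r1:6,r2:Mul2,r3:6,r4:9
cycle 16: - // r0:9,r1:6,r2:Mul2,r3:6,r4:9
cycle 17: - // r0:9,r1:6,r2:Mul2,r3:6,r4:9

STATUS = VALUE 9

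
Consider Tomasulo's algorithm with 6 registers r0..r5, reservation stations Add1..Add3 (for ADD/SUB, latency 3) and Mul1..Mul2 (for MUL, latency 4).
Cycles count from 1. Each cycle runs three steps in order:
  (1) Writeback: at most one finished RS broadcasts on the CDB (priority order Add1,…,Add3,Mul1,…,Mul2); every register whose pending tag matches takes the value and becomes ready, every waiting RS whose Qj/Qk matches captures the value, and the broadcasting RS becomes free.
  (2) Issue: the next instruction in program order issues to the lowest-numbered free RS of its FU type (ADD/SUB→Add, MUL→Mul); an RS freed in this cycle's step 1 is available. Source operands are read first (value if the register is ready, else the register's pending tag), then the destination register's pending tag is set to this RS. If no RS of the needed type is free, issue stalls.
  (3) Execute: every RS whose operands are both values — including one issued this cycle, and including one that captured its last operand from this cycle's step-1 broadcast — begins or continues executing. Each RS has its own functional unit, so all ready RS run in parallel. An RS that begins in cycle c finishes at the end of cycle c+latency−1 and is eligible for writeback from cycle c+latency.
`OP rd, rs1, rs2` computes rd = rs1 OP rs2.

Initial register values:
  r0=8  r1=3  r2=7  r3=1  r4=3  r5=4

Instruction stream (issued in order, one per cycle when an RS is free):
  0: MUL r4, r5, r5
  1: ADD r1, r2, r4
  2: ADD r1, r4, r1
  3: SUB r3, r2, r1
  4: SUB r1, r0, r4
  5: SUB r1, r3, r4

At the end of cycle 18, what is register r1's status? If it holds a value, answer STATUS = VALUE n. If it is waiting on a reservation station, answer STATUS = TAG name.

c1: issue MUL r4<-Mul1 | r0:8,r1:3,r2:7,r3:1,r4:Mul1,r5:4
c2: issue ADD r1<-Add1 | r0:8,r1:Add1,r2:7,r3:1,r4:Mul1,r5:4
c3: issue ADD r1<-Add2 | r0:8,r1:Add2,r2:7,r3:1,r4:Mul1,r5:4
c4: issue SUB r3<-Add3 | r0:8,r1:Add2,r2:7,r3:Add3,r4:Mul1,r5:4
c5: CDB Mul1=16; stall | r0:8,r1:Add2,r2:7,r3:Add3,r4:16,r5:4
c6: stall | r0:8,r1:Add2,r2:7,r3:Add3,r4:16,r5:4
c7: stall | r0:8,r1:Add2,r2:7,r3:Add3,r4:16,r5:4
c8: CDB Add1=23; issue SUB r1<-Add1 | r0:8,r1:Add1,r2:7,r3:Add3,r4:16,r5:4
c9: stall | r0:8,r1:Add1,r2:7,r3:Add3,r4:16,r5:4
c10: stall | r0:8,r1:Add1,r2:7,r3:Add3,r4:16,r5:4
c11: CDB Add1=-8; issue SUB r1<-Add1 | r0:8,r1:Add1,r2:7,r3:Add3,r4:16,r5:4
c12: CDB Add2=39 | r0:8,r1:Add1,r2:7,r3:Add3,r4:16,r5:4
c13: - | r0:8,r1:Add1,r2:7,r3:Add3,r4:16,r5:4
c14: - | r0:8,r1:Add1,r2:7,r3:Add3,r4:16,r5:4
c15: CDB Add3=-32 | r0:8,r1:Add1,r2:7,r3:-32,r4:16,r5:4
c16: - | r0:8,r1:Add1,r2:7,r3:-32,r4:16,r5:4
c17: - | r0:8,r1:Add1,r2:7,r3:-32,r4:16,r5:4
c18: CDB Add1=-48 | r0:8,r1:-48,r2:7,r3:-32,r4:16,r5:4

STATUS = VALUE -48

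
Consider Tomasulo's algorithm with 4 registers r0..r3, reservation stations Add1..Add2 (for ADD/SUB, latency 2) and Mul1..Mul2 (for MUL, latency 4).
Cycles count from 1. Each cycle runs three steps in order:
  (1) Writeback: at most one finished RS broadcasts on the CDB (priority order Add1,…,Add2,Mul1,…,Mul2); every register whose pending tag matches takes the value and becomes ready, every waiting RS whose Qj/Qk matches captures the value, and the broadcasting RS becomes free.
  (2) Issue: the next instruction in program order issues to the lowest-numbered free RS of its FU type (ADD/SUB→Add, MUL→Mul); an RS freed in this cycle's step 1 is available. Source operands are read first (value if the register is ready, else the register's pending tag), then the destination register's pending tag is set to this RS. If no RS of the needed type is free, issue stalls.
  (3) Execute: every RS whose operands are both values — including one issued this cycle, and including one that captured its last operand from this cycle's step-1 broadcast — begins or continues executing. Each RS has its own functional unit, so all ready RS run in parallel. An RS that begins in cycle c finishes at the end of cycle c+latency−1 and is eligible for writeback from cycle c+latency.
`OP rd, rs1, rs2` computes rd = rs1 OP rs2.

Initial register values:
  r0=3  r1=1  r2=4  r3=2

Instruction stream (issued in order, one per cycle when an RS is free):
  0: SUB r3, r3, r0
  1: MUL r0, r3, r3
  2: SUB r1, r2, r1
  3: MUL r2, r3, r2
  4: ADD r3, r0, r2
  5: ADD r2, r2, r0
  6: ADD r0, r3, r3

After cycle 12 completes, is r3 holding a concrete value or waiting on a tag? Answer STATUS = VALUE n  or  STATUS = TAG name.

STATUS = VALUE -3

cycle 1: issue SUB r3<-Add1 // r0:3,r1:1,r2:4,r3:Add1
cycle 2: issue MUL r0<-Mul1 // r0:Mul1,r1:1,r2:4,r3:Add1
cycle 3: CDB Add1=-1; issue SUB r1<-Add1 // r0:Mul1,r1:Add1,r2:4,r3:-1
cycle 4: issue MUL r2<-Mul2 // r0:Mul1,r1:Add1,r2:Mul2,r3:-1
cycle 5: CDB Add1=3; issue ADD r3<-Add1 // r0:Mul1,r1:3,r2:Mul2,r3:Add1
cycle 6: issue ADD r2<-Add2 // r0:Mul1,r1:3,r2:Add2,r3:Add1
cycle 7: CDB Mul1=1; stall // r0:1,r1:3,r2:Add2,r3:Add1
cycle 8: CDB Mul2=-4; stall // r0:1,r1:3,r2:Add2,r3:Add1
cycle 9: stall // r0:1,r1:3,r2:Add2,r3:Add1
cycle 10: CDB Add1=-3; issue ADD r0<-Add1 // r0:Add1,r1:3,r2:Add2,r3:-3
cycle 11: CDB Add2=-3 // r0:Add1,r1:3,r2:-3,r3:-3
cycle 12: CDB Add1=-6 // r0:-6,r1:3,r2:-3,r3:-3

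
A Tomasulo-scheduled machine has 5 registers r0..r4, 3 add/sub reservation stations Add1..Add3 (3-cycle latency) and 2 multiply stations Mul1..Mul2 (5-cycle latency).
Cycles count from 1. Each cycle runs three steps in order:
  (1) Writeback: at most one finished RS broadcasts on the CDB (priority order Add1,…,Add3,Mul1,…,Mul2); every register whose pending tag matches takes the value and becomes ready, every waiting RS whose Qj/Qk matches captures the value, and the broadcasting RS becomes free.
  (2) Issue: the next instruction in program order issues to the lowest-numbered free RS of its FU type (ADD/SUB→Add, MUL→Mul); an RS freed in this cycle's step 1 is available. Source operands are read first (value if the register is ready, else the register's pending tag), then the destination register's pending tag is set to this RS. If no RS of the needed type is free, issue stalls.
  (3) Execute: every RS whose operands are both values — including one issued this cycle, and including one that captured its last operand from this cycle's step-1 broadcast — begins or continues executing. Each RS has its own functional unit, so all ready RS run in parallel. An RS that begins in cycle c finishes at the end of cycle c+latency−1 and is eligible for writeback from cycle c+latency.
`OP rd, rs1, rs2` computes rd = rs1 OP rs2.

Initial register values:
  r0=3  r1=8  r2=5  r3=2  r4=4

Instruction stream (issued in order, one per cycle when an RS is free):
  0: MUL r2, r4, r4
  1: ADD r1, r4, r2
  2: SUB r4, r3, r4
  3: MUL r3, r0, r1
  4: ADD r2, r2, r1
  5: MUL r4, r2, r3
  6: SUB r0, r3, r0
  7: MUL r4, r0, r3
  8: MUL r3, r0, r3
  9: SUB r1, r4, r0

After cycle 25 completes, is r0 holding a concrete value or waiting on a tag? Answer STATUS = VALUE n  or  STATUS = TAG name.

STATUS = VALUE 57

c1: issue MUL r2<-Mul1 | r0:3,r1:8,r2:Mul1,r3:2,r4:4
c2: issue ADD r1<-Add1 | r0:3,r1:Add1,r2:Mul1,r3:2,r4:4
c3: issue SUB r4<-Add2 | r0:3,r1:Add1,r2:Mul1,r3:2,r4:Add2
c4: issue MUL r3<-Mul2 | r0:3,r1:Add1,r2:Mul1,r3:Mul2,r4:Add2
c5: issue ADD r2<-Add3 | r0:3,r1:Add1,r2:Add3,r3:Mul2,r4:Add2
c6: CDB Add2=-2; stall | r0:3,r1:Add1,r2:Add3,r3:Mul2,r4:-2
c7: CDB Mul1=16; issue MUL r4<-Mul1 | r0:3,r1:Add1,r2:Add3,r3:Mul2,r4:Mul1
c8: issue SUB r0<-Add2 | r0:Add2,r1:Add1,r2:Add3,r3:Mul2,r4:Mul1
c9: stall | r0:Add2,r1:Add1,r2:Add3,r3:Mul2,r4:Mul1
c10: CDB Add1=20; stall | r0:Add2,r1:20,r2:Add3,r3:Mul2,r4:Mul1
c11: stall | r0:Add2,r1:20,r2:Add3,r3:Mul2,r4:Mul1
c12: stall | r0:Add2,r1:20,r2:Add3,r3:Mul2,r4:Mul1
c13: CDB Add3=36; stall | r0:Add2,r1:20,r2:36,r3:Mul2,r4:Mul1
c14: stall | r0:Add2,r1:20,r2:36,r3:Mul2,r4:Mul1
c15: CDB Mul2=60; issue MUL r4<-Mul2 | r0:Add2,r1:20,r2:36,r3:60,r4:Mul2
c16: stall | r0:Add2,r1:20,r2:36,r3:60,r4:Mul2
c17: stall | r0:Add2,r1:20,r2:36,r3:60,r4:Mul2
c18: CDB Add2=57; stall | r0:57,r1:20,r2:36,r3:60,r4:Mul2
c19: stall | r0:57,r1:20,r2:36,r3:60,r4:Mul2
c20: CDB Mul1=2160; issue MUL r3<-Mul1 | r0:57,r1:20,r2:36,r3:Mul1,r4:Mul2
c21: issue SUB r1<-Add1 | r0:57,r1:Add1,r2:36,r3:Mul1,r4:Mul2
c22: - | r0:57,r1:Add1,r2:36,r3:Mul1,r4:Mul2
c23: CDB Mul2=3420 | r0:57,r1:Add1,r2:36,r3:Mul1,r4:3420
c24: - | r0:57,r1:Add1,r2:36,r3:Mul1,r4:3420
c25: CDB Mul1=3420 | r0:57,r1:Add1,r2:36,r3:3420,r4:3420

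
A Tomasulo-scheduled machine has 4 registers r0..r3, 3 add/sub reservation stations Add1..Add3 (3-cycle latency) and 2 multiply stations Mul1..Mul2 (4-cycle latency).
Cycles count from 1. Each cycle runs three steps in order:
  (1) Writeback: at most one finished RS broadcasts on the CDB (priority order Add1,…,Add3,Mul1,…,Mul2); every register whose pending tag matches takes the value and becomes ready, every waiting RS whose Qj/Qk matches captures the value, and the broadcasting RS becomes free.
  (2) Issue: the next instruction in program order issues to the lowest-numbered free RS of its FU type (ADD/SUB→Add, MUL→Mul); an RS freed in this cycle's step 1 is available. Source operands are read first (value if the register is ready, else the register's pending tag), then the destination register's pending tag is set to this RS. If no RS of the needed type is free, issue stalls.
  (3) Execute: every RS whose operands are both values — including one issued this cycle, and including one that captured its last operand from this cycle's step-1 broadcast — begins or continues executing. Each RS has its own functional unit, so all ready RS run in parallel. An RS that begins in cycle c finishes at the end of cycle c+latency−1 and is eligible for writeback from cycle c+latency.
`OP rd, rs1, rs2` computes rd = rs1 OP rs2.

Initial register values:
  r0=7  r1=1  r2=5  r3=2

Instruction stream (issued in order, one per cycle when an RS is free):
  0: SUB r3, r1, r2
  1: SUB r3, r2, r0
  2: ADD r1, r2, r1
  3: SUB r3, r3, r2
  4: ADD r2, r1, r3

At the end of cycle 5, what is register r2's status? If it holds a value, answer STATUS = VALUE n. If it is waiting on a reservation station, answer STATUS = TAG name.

cycle 1: issue SUB r3<-Add1 // r0:7,r1:1,r2:5,r3:Add1
cycle 2: issue SUB r3<-Add2 // r0:7,r1:1,r2:5,r3:Add2
cycle 3: issue ADD r1<-Add3 // r0:7,r1:Add3,r2:5,r3:Add2
cycle 4: CDB Add1=-4; issue SUB r3<-Add1 // r0:7,r1:Add3,r2:5,r3:Add1
cycle 5: CDB Add2=-2; issue ADD r2<-Add2 // r0:7,r1:Add3,r2:Add2,r3:Add1

STATUS = TAG Add2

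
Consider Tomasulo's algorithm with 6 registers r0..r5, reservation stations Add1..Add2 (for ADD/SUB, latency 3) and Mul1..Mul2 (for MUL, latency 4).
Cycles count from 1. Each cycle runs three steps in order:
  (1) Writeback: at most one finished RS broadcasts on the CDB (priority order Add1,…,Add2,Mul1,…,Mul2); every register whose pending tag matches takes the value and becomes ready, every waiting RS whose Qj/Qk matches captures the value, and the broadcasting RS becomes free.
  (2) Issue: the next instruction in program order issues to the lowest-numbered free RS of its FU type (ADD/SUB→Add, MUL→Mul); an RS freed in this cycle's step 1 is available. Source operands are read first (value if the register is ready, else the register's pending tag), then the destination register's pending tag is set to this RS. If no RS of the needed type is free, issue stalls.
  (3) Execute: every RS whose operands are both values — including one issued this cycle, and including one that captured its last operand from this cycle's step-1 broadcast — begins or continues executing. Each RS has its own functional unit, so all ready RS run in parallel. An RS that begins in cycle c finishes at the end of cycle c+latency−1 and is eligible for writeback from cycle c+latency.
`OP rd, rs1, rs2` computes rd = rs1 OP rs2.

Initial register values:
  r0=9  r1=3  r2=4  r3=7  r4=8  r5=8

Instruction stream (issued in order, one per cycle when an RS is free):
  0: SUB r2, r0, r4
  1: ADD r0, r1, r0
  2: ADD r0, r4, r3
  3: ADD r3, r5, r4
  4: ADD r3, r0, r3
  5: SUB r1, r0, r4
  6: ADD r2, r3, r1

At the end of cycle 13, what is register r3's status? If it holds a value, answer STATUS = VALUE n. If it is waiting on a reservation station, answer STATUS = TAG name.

  c1: issue SUB r2<-Add1  regs: r0:9,r1:3,r2:Add1,r3:7,r4:8,r5:8
  c2: issue ADD r0<-Add2  regs: r0:Add2,r1:3,r2:Add1,r3:7,r4:8,r5:8
  c3: stall  regs: r0:Add2,r1:3,r2:Add1,r3:7,r4:8,r5:8
  c4: CDB Add1=1; issue ADD r0<-Add1  regs: r0:Add1,r1:3,r2:1,r3:7,r4:8,r5:8
  c5: CDB Add2=12; issue ADD r3<-Add2  regs: r0:Add1,r1:3,r2:1,r3:Add2,r4:8,r5:8
  c6: stall  regs: r0:Add1,r1:3,r2:1,r3:Add2,r4:8,r5:8
  c7: CDB Add1=15; issue ADD r3<-Add1  regs: r0:15,r1:3,r2:1,r3:Add1,r4:8,r5:8
  c8: CDB Add2=16; issue SUB r1<-Add2  regs: r0:15,r1:Add2,r2:1,r3:Add1,r4:8,r5:8
  c9: stall  regs: r0:15,r1:Add2,r2:1,r3:Add1,r4:8,r5:8
  c10: stall  regs: r0:15,r1:Add2,r2:1,r3:Add1,r4:8,r5:8
  c11: CDB Add1=31; issue ADD r2<-Add1  regs: r0:15,r1:Add2,r2:Add1,r3:31,r4:8,r5:8
  c12: CDB Add2=7  regs: r0:15,r1:7,r2:Add1,r3:31,r4:8,r5:8
  c13: -  regs: r0:15,r1:7,r2:Add1,r3:31,r4:8,r5:8

STATUS = VALUE 31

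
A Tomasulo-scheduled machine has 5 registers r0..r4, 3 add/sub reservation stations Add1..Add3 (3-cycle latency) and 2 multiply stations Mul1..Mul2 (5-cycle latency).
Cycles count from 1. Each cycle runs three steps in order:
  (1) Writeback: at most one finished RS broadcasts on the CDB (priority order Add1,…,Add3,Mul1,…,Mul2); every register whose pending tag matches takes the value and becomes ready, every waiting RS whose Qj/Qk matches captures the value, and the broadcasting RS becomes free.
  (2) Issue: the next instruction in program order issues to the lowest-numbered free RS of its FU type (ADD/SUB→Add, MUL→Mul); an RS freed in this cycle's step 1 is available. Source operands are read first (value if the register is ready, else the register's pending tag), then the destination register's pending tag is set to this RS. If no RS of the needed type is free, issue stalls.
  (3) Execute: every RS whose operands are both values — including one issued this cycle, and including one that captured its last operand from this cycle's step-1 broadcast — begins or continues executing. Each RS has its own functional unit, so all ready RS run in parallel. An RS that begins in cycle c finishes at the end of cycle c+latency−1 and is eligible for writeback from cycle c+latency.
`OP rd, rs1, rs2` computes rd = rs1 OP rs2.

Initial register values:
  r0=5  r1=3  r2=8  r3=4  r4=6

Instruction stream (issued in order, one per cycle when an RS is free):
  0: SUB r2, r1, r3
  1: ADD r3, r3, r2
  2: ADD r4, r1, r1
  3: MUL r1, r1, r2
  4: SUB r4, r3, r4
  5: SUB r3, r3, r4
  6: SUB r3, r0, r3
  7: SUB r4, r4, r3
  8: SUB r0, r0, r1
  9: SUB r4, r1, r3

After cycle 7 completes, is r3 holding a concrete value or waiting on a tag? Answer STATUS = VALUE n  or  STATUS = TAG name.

cycle 1: issue SUB r2<-Add1 // r0:5,r1:3,r2:Add1,r3:4,r4:6
cycle 2: issue ADD r3<-Add2 // r0:5,r1:3,r2:Add1,r3:Add2,r4:6
cycle 3: issue ADD r4<-Add3 // r0:5,r1:3,r2:Add1,r3:Add2,r4:Add3
cycle 4: CDB Add1=-1; issue MUL r1<-Mul1 // r0:5,r1:Mul1,r2:-1,r3:Add2,r4:Add3
cycle 5: issue SUB r4<-Add1 // r0:5,r1:Mul1,r2:-1,r3:Add2,r4:Add1
cycle 6: CDB Add3=6; issue SUB r3<-Add3 // r0:5,r1:Mul1,r2:-1,r3:Add3,r4:Add1
cycle 7: CDB Add2=3; issue SUB r3<-Add2 // r0:5,r1:Mul1,r2:-1,r3:Add2,r4:Add1

STATUS = TAG Add2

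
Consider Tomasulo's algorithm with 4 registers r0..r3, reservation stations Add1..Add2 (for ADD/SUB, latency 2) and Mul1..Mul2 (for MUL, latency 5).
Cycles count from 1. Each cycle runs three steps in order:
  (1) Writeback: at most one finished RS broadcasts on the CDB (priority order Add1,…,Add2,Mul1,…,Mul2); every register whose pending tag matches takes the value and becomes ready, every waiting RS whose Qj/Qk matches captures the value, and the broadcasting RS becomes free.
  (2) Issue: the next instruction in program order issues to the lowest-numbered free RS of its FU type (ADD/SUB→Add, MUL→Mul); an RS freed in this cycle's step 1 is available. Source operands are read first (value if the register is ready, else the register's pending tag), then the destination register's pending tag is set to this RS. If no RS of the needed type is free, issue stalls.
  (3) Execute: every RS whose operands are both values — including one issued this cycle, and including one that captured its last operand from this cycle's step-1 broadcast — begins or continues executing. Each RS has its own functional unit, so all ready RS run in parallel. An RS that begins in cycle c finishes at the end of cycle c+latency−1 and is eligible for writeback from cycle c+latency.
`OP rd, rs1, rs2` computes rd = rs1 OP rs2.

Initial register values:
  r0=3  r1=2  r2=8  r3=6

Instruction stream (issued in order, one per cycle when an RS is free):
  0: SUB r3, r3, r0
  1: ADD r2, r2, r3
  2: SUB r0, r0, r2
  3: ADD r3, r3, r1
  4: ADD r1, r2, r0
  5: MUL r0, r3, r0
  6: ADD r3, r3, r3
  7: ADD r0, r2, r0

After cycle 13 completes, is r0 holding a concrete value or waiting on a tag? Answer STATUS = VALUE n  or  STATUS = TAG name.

c1: issue SUB r3<-Add1 | r0:3,r1:2,r2:8,r3:Add1
c2: issue ADD r2<-Add2 | r0:3,r1:2,r2:Add2,r3:Add1
c3: CDB Add1=3; issue SUB r0<-Add1 | r0:Add1,r1:2,r2:Add2,r3:3
c4: stall | r0:Add1,r1:2,r2:Add2,r3:3
c5: CDB Add2=11; issue ADD r3<-Add2 | r0:Add1,r1:2,r2:11,r3:Add2
c6: stall | r0:Add1,r1:2,r2:11,r3:Add2
c7: CDB Add1=-8; issue ADD r1<-Add1 | r0:-8,r1:Add1,r2:11,r3:Add2
c8: CDB Add2=5; issue MUL r0<-Mul1 | r0:Mul1,r1:Add1,r2:11,r3:5
c9: CDB Add1=3; issue ADD r3<-Add1 | r0:Mul1,r1:3,r2:11,r3:Add1
c10: issue ADD r0<-Add2 | r0:Add2,r1:3,r2:11,r3:Add1
c11: CDB Add1=10 | r0:Add2,r1:3,r2:11,r3:10
c12: - | r0:Add2,r1:3,r2:11,r3:10
c13: CDB Mul1=-40 | r0:Add2,r1:3,r2:11,r3:10

STATUS = TAG Add2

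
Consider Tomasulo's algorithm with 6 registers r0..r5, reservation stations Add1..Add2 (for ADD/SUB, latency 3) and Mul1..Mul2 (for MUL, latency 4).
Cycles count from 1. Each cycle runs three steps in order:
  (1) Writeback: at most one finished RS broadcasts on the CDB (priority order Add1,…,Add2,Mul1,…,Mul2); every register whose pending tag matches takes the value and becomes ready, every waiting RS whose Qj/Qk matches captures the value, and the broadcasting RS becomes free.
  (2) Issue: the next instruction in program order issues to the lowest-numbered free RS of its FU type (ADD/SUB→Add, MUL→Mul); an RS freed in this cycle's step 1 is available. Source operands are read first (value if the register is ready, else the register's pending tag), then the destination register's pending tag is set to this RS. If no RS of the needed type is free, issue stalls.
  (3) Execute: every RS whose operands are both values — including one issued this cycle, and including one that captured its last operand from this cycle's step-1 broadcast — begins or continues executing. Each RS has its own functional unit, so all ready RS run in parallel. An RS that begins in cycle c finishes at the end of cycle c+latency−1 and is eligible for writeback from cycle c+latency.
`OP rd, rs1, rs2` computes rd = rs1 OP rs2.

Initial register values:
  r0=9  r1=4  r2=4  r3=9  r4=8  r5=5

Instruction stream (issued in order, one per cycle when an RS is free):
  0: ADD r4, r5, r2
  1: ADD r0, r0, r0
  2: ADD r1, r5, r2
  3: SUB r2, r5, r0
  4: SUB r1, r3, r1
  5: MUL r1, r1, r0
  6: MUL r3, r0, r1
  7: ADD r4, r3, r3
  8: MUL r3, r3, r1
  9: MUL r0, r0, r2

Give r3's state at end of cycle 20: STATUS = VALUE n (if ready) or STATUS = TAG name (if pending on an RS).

STATUS = TAG Mul1

c1: issue ADD r4<-Add1 | r0:9,r1:4,r2:4,r3:9,r4:Add1,r5:5
c2: issue ADD r0<-Add2 | r0:Add2,r1:4,r2:4,r3:9,r4:Add1,r5:5
c3: stall | r0:Add2,r1:4,r2:4,r3:9,r4:Add1,r5:5
c4: CDB Add1=9; issue ADD r1<-Add1 | r0:Add2,r1:Add1,r2:4,r3:9,r4:9,r5:5
c5: CDB Add2=18; issue SUB r2<-Add2 | r0:18,r1:Add1,r2:Add2,r3:9,r4:9,r5:5
c6: stall | r0:18,r1:Add1,r2:Add2,r3:9,r4:9,r5:5
c7: CDB Add1=9; issue SUB r1<-Add1 | r0:18,r1:Add1,r2:Add2,r3:9,r4:9,r5:5
c8: CDB Add2=-13; issue MUL r1<-Mul1 | r0:18,r1:Mul1,r2:-13,r3:9,r4:9,r5:5
c9: issue MUL r3<-Mul2 | r0:18,r1:Mul1,r2:-13,r3:Mul2,r4:9,r5:5
c10: CDB Add1=0; issue ADD r4<-Add1 | r0:18,r1:Mul1,r2:-13,r3:Mul2,r4:Add1,r5:5
c11: stall | r0:18,r1:Mul1,r2:-13,r3:Mul2,r4:Add1,r5:5
c12: stall | r0:18,r1:Mul1,r2:-13,r3:Mul2,r4:Add1,r5:5
c13: stall | r0:18,r1:Mul1,r2:-13,r3:Mul2,r4:Add1,r5:5
c14: CDB Mul1=0; issue MUL r3<-Mul1 | r0:18,r1:0,r2:-13,r3:Mul1,r4:Add1,r5:5
c15: stall | r0:18,r1:0,r2:-13,r3:Mul1,r4:Add1,r5:5
c16: stall | r0:18,r1:0,r2:-13,r3:Mul1,r4:Add1,r5:5
c17: stall | r0:18,r1:0,r2:-13,r3:Mul1,r4:Add1,r5:5
c18: CDB Mul2=0; issue MUL r0<-Mul2 | r0:Mul2,r1:0,r2:-13,r3:Mul1,r4:Add1,r5:5
c19: - | r0:Mul2,r1:0,r2:-13,r3:Mul1,r4:Add1,r5:5
c20: - | r0:Mul2,r1:0,r2:-13,r3:Mul1,r4:Add1,r5:5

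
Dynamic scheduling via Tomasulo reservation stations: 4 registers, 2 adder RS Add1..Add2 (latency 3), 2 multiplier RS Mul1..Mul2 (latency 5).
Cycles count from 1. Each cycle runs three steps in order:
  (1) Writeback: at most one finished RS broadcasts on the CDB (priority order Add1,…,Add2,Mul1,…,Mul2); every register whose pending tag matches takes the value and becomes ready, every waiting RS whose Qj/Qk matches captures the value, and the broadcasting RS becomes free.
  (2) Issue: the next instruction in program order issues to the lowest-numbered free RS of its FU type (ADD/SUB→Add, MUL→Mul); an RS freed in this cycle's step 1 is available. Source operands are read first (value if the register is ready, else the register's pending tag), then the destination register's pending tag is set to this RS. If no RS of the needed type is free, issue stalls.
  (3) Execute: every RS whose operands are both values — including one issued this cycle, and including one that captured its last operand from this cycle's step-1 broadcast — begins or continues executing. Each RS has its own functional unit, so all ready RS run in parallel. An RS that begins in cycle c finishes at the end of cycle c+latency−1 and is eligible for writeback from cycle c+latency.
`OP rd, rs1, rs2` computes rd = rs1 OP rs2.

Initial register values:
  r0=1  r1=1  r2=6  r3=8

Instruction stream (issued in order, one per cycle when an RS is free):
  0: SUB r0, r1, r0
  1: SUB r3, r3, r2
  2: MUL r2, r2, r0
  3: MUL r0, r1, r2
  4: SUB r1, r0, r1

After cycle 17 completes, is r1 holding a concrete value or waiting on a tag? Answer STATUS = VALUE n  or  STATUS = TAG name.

STATUS = VALUE -1

cycle 1: issue SUB r0<-Add1 // r0:Add1,r1:1,r2:6,r3:8
cycle 2: issue SUB r3<-Add2 // r0:Add1,r1:1,r2:6,r3:Add2
cycle 3: issue MUL r2<-Mul1 // r0:Add1,r1:1,r2:Mul1,r3:Add2
cycle 4: CDB Add1=0; issue MUL r0<-Mul2 // r0:Mul2,r1:1,r2:Mul1,r3:Add2
cycle 5: CDB Add2=2; issue SUB r1<-Add1 // r0:Mul2,r1:Add1,r2:Mul1,r3:2
cycle 6: - // r0:Mul2,r1:Add1,r2:Mul1,r3:2
cycle 7: - // r0:Mul2,r1:Add1,r2:Mul1,r3:2
cycle 8: - // r0:Mul2,r1:Add1,r2:Mul1,r3:2
cycle 9: CDB Mul1=0 // r0:Mul2,r1:Add1,r2:0,r3:2
cycle 10: - // r0:Mul2,r1:Add1,r2:0,r3:2
cycle 11: - // r0:Mul2,r1:Add1,r2:0,r3:2
cycle 12: - // r0:Mul2,r1:Add1,r2:0,r3:2
cycle 13: - // r0:Mul2,r1:Add1,r2:0,r3:2
cycle 14: CDB Mul2=0 // r0:0,r1:Add1,r2:0,r3:2
cycle 15: - // r0:0,r1:Add1,r2:0,r3:2
cycle 16: - // r0:0,r1:Add1,r2:0,r3:2
cycle 17: CDB Add1=-1 // r0:0,r1:-1,r2:0,r3:2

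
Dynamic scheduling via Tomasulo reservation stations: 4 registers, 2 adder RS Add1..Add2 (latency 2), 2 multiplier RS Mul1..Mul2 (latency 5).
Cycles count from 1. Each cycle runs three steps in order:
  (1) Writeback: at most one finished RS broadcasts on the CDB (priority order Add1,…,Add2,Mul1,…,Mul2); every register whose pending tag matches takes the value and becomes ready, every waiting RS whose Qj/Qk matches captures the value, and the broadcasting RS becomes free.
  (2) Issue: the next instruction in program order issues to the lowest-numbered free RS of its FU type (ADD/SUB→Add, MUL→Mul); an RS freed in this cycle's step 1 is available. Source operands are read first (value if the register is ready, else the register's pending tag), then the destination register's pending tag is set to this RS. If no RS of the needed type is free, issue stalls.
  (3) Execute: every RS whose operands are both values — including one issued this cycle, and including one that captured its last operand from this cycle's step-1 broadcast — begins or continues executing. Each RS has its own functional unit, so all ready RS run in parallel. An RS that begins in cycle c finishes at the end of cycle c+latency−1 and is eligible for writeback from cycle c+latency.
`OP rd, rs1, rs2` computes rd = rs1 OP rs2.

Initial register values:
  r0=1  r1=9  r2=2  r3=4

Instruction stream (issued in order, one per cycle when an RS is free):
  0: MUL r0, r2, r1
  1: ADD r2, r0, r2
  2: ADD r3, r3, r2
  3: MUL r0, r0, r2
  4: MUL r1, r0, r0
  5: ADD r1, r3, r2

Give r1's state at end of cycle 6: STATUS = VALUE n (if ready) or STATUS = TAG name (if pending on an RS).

  c1: issue MUL r0<-Mul1  regs: r0:Mul1,r1:9,r2:2,r3:4
  c2: issue ADD r2<-Add1  regs: r0:Mul1,r1:9,r2:Add1,r3:4
  c3: issue ADD r3<-Add2  regs: r0:Mul1,r1:9,r2:Add1,r3:Add2
  c4: issue MUL r0<-Mul2  regs: r0:Mul2,r1:9,r2:Add1,r3:Add2
  c5: stall  regs: r0:Mul2,r1:9,r2:Add1,r3:Add2
  c6: CDB Mul1=18; issue MUL r1<-Mul1  regs: r0:Mul2,r1:Mul1,r2:Add1,r3:Add2

STATUS = TAG Mul1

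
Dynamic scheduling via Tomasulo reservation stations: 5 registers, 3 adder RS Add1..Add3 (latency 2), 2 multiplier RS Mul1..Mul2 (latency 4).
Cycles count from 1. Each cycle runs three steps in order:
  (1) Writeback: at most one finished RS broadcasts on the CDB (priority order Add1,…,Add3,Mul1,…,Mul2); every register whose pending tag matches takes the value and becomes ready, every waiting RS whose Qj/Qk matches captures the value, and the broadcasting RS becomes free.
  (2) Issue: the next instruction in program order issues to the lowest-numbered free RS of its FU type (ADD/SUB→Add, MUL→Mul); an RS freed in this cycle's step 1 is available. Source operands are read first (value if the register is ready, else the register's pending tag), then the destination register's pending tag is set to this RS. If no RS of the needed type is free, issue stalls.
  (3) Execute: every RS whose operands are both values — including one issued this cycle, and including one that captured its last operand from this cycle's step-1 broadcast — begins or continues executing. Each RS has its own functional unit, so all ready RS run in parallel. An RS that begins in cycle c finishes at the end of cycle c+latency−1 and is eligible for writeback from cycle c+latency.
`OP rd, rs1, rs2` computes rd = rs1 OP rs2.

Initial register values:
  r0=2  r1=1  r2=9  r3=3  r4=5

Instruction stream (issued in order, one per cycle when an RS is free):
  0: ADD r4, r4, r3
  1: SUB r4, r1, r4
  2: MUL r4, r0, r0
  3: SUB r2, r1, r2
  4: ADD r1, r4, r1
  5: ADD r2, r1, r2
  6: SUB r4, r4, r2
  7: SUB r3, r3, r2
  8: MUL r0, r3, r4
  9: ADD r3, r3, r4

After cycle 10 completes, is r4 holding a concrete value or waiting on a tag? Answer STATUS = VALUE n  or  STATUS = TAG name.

STATUS = TAG Add3

  c1: issue ADD r4<-Add1  regs: r0:2,r1:1,r2:9,r3:3,r4:Add1
  c2: issue SUB r4<-Add2  regs: r0:2,r1:1,r2:9,r3:3,r4:Add2
  c3: CDB Add1=8; issue MUL r4<-Mul1  regs: r0:2,r1:1,r2:9,r3:3,r4:Mul1
  c4: issue SUB r2<-Add1  regs: r0:2,r1:1,r2:Add1,r3:3,r4:Mul1
  c5: CDB Add2=-7; issue ADD r1<-Add2  regs: r0:2,r1:Add2,r2:Add1,r3:3,r4:Mul1
  c6: CDB Add1=-8; issue ADD r2<-Add1  regs: r0:2,r1:Add2,r2:Add1,r3:3,r4:Mul1
  c7: CDB Mul1=4; issue SUB r4<-Add3  regs: r0:2,r1:Add2,r2:Add1,r3:3,r4:Add3
  c8: stall  regs: r0:2,r1:Add2,r2:Add1,r3:3,r4:Add3
  c9: CDB Add2=5; issue SUB r3<-Add2  regs: r0:2,r1:5,r2:Add1,r3:Add2,r4:Add3
  c10: issue MUL r0<-Mul1  regs: r0:Mul1,r1:5,r2:Add1,r3:Add2,r4:Add3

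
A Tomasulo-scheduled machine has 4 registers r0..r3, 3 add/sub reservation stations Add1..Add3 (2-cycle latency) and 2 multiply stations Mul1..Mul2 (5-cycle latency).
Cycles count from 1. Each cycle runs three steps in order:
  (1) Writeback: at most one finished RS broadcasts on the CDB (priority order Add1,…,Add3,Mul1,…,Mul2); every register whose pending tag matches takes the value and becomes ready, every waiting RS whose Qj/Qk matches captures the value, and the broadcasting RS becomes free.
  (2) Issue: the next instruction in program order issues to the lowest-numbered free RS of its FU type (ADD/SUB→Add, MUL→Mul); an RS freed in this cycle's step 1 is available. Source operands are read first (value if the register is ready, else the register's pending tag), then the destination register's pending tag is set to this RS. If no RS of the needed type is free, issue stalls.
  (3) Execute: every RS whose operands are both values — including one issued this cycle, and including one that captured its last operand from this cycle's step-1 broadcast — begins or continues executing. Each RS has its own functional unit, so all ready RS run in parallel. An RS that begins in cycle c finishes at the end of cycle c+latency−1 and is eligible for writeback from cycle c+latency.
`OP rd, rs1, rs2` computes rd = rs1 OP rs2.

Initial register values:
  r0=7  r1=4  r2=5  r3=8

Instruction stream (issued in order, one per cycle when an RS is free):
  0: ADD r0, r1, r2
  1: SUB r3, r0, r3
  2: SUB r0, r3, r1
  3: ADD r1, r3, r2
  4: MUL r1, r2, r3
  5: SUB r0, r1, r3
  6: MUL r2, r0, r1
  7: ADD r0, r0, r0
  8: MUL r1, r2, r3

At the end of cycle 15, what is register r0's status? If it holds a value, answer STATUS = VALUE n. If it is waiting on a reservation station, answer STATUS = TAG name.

cycle 1: issue ADD r0<-Add1 // r0:Add1,r1:4,r2:5,r3:8
cycle 2: issue SUB r3<-Add2 // r0:Add1,r1:4,r2:5,r3:Add2
cycle 3: CDB Add1=9; issue SUB r0<-Add1 // r0:Add1,r1:4,r2:5,r3:Add2
cycle 4: issue ADD r1<-Add3 // r0:Add1,r1:Add3,r2:5,r3:Add2
cycle 5: CDB Add2=1; issue MUL r1<-Mul1 // r0:Add1,r1:Mul1,r2:5,r3:1
cycle 6: issue SUB r0<-Add2 // r0:Add2,r1:Mul1,r2:5,r3:1
cycle 7: CDB Add1=-3; issue MUL r2<-Mul2 // r0:Add2,r1:Mul1,r2:Mul2,r3:1
cycle 8: CDB Add3=6; issue ADD r0<-Add1 // r0:Add1,r1:Mul1,r2:Mul2,r3:1
cycle 9: stall // r0:Add1,r1:Mul1,r2:Mul2,r3:1
cycle 10: CDB Mul1=5; issue MUL r1<-Mul1 // r0:Add1,r1:Mul1,r2:Mul2,r3:1
cycle 11: - // r0:Add1,r1:Mul1,r2:Mul2,r3:1
cycle 12: CDB Add2=4 // r0:Add1,r1:Mul1,r2:Mul2,r3:1
cycle 13: - // r0:Add1,r1:Mul1,r2:Mul2,r3:1
cycle 14: CDB Add1=8 // r0:8,r1:Mul1,r2:Mul2,r3:1
cycle 15: - // r0:8,r1:Mul1,r2:Mul2,r3:1

STATUS = VALUE 8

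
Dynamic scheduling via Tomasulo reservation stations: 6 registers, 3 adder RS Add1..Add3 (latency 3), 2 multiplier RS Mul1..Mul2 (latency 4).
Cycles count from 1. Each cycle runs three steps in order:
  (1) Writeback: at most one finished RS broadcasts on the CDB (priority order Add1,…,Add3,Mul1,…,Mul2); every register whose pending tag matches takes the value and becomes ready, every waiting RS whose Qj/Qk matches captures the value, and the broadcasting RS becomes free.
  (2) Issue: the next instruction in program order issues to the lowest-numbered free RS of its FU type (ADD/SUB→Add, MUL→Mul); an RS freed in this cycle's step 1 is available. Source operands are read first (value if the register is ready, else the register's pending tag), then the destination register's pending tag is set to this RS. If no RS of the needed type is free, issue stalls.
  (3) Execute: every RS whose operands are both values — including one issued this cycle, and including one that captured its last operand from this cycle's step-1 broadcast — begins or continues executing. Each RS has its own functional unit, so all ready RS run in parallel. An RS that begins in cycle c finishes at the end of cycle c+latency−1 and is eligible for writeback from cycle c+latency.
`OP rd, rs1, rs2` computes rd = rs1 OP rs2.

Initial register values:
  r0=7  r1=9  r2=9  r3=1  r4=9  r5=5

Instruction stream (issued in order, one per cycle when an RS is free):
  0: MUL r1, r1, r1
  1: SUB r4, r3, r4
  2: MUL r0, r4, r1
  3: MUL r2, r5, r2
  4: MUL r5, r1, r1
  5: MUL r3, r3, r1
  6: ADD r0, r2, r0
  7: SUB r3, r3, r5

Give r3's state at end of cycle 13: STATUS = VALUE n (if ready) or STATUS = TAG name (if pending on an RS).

STATUS = TAG Add2

c1: issue MUL r1<-Mul1 | r0:7,r1:Mul1,r2:9,r3:1,r4:9,r5:5
c2: issue SUB r4<-Add1 | r0:7,r1:Mul1,r2:9,r3:1,r4:Add1,r5:5
c3: issue MUL r0<-Mul2 | r0:Mul2,r1:Mul1,r2:9,r3:1,r4:Add1,r5:5
c4: stall | r0:Mul2,r1:Mul1,r2:9,r3:1,r4:Add1,r5:5
c5: CDB Add1=-8; stall | r0:Mul2,r1:Mul1,r2:9,r3:1,r4:-8,r5:5
c6: CDB Mul1=81; issue MUL r2<-Mul1 | r0:Mul2,r1:81,r2:Mul1,r3:1,r4:-8,r5:5
c7: stall | r0:Mul2,r1:81,r2:Mul1,r3:1,r4:-8,r5:5
c8: stall | r0:Mul2,r1:81,r2:Mul1,r3:1,r4:-8,r5:5
c9: stall | r0:Mul2,r1:81,r2:Mul1,r3:1,r4:-8,r5:5
c10: CDB Mul1=45; issue MUL r5<-Mul1 | r0:Mul2,r1:81,r2:45,r3:1,r4:-8,r5:Mul1
c11: CDB Mul2=-648; issue MUL r3<-Mul2 | r0:-648,r1:81,r2:45,r3:Mul2,r4:-8,r5:Mul1
c12: issue ADD r0<-Add1 | r0:Add1,r1:81,r2:45,r3:Mul2,r4:-8,r5:Mul1
c13: issue SUB r3<-Add2 | r0:Add1,r1:81,r2:45,r3:Add2,r4:-8,r5:Mul1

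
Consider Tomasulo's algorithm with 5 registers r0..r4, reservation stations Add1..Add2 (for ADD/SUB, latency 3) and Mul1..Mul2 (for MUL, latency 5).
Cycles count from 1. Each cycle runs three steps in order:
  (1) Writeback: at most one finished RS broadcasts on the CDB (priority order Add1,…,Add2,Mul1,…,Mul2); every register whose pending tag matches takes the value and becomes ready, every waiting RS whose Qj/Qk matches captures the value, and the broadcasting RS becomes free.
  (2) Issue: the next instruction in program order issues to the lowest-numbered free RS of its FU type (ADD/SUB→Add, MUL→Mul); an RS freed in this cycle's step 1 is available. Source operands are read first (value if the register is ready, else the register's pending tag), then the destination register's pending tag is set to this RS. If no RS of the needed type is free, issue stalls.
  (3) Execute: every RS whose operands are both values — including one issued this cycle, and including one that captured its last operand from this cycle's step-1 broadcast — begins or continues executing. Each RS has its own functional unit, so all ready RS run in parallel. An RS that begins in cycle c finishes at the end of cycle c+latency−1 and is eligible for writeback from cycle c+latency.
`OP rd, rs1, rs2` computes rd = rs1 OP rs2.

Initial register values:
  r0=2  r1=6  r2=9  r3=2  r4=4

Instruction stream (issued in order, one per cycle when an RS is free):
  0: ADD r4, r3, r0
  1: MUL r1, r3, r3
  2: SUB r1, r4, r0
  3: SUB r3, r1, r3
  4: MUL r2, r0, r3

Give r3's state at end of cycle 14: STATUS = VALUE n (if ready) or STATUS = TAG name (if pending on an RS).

STATUS = VALUE 0

c1: issue ADD r4<-Add1 | r0:2,r1:6,r2:9,r3:2,r4:Add1
c2: issue MUL r1<-Mul1 | r0:2,r1:Mul1,r2:9,r3:2,r4:Add1
c3: issue SUB r1<-Add2 | r0:2,r1:Add2,r2:9,r3:2,r4:Add1
c4: CDB Add1=4; issue SUB r3<-Add1 | r0:2,r1:Add2,r2:9,r3:Add1,r4:4
c5: issue MUL r2<-Mul2 | r0:2,r1:Add2,r2:Mul2,r3:Add1,r4:4
c6: - | r0:2,r1:Add2,r2:Mul2,r3:Add1,r4:4
c7: CDB Add2=2 | r0:2,r1:2,r2:Mul2,r3:Add1,r4:4
c8: CDB Mul1=4 | r0:2,r1:2,r2:Mul2,r3:Add1,r4:4
c9: - | r0:2,r1:2,r2:Mul2,r3:Add1,r4:4
c10: CDB Add1=0 | r0:2,r1:2,r2:Mul2,r3:0,r4:4
c11: - | r0:2,r1:2,r2:Mul2,r3:0,r4:4
c12: - | r0:2,r1:2,r2:Mul2,r3:0,r4:4
c13: - | r0:2,r1:2,r2:Mul2,r3:0,r4:4
c14: - | r0:2,r1:2,r2:Mul2,r3:0,r4:4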